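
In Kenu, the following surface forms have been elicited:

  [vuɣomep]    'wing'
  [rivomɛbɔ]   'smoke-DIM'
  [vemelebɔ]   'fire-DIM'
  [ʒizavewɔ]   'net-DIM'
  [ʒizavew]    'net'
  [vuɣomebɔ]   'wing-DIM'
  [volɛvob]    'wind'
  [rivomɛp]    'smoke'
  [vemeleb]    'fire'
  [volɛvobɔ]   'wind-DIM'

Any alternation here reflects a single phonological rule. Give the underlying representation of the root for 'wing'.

'wing' shows [p] ~ [b] at the end of the stem ([vuɣomep] vs [vuɣomebɔ]).
If /b/ were underlying and a rule turned it into [p] in isolation, 'fire' would also alternate; but it has [b] in both [vemeleb] and [vemelebɔ].
The alternation reflects intervocalic voicing: voiceless stops become voiced between vowels. /p/ is underlying.
Hence 'wing' is /vuɣomep/ underlyingly.

/vuɣomep/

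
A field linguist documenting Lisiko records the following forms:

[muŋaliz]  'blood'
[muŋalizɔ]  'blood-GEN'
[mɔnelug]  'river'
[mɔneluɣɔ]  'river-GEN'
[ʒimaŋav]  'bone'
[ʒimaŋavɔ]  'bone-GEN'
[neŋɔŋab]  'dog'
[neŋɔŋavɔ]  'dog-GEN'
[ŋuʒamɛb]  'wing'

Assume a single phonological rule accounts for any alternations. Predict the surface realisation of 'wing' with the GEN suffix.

The root 'dog' surfaces as [neŋɔŋab] and [neŋɔŋavɔ], with a stem-final [b] ~ [v] alternation.
If /v/ were underlying and a rule turned it into [b] in isolation, 'bone' would also alternate; but it has [v] in both [ʒimaŋav] and [ʒimaŋavɔ].
Therefore /b/ is basic and [v] is derived by intervocalic spirantization (voiced stops become fricatives between vowels).
The one attested form of 'wing', [ŋuʒamɛb], shows underlying /ŋuʒamɛb/. Applying the same rule between vowels gives [ŋuʒamɛvɔ].

[ŋuʒamɛvɔ]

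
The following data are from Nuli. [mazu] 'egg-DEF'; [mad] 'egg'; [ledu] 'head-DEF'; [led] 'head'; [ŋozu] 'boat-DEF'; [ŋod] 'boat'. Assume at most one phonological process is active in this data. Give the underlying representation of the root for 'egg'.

/maz/

In [mazu] and [mad] the final segment of 'egg' alternates: [z] ~ [d].
If /d/ were underlying and a rule turned it into [z] before the DEF suffix, 'head' would also alternate; but it has [d] in both [ledu] and [led].
The alternation reflects word-final hardening: voiced fricatives become stops word-finally. /z/ is underlying.
So 'egg' = /maz/.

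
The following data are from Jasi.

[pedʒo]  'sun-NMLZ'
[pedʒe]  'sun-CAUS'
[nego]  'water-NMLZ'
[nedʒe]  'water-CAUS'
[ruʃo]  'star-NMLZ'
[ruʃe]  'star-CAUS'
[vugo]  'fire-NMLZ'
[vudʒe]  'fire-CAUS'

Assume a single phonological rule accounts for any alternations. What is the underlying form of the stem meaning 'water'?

/neg/

The root 'water' surfaces as [nego] and [nedʒe], with a stem-final [g] ~ [dʒ] alternation.
The stem 'sun' ([pedʒo], [pedʒe]) shows [dʒ] unchanged in both environments, so [dʒ] cannot be basic with [g] derived before the NMLZ suffix.
The alternation reflects palatalization before a front vowel: /g/ becomes palato-alveolar [dʒ] before a front vowel. /g/ is underlying.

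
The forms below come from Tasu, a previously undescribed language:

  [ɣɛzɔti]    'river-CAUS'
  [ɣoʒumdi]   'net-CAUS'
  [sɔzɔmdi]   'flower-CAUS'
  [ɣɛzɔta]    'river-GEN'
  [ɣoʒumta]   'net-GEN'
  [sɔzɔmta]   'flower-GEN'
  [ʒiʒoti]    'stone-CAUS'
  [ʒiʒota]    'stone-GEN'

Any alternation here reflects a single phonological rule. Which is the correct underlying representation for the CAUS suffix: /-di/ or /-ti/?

The CAUS morpheme has two allomorphs, [-di] and [-ti].
The GEN suffix, which begins with [t], is invariant after every stem; so [t] is not altered by any rule here.
So the underlying form is /-di/, and voiced stops become voiceless after a vowel.

/-di/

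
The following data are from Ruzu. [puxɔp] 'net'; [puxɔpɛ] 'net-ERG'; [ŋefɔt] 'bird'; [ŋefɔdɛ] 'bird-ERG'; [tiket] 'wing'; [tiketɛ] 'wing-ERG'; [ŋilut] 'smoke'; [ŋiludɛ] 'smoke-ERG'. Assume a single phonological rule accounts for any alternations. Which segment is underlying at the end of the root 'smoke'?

The root 'smoke' surfaces as [ŋilut] and [ŋiludɛ], with a stem-final [t] ~ [d] alternation.
If /t/ were underlying and a rule turned it into [d] before the ERG suffix, 'wing' would also alternate; but it has [t] in both [tiket] and [tiketɛ].
The alternation reflects word-final obstruent devoicing: voiced obstruents become voiceless word-finally. /d/ is underlying.

/d/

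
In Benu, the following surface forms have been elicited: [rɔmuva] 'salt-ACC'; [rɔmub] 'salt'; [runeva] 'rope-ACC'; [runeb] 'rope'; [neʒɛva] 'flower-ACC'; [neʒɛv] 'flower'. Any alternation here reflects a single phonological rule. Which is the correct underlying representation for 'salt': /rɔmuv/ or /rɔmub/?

The root 'salt' surfaces as [rɔmuva] and [rɔmub], with a stem-final [v] ~ [b] alternation.
But 'flower' keeps [v] in both environments ([neʒɛva], [neʒɛv]), so there is no rule changing /v/ to [b] in isolation.
Therefore /b/ is basic and [v] is derived by intervocalic spirantization (voiced stops become fricatives between vowels).

/rɔmub/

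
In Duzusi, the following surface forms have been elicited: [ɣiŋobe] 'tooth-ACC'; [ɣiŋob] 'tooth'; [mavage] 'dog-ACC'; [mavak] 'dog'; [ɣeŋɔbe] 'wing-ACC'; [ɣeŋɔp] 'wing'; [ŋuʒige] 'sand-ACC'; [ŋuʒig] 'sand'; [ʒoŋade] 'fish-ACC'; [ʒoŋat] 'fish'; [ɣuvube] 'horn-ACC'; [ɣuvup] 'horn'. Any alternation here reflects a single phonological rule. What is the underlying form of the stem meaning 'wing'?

/ɣeŋɔp/

The stem for 'wing' ends in [b] in [ɣeŋɔbe] but [p] in [ɣeŋɔp].
If /b/ were underlying and a rule turned it into [p] in isolation, 'tooth' would also alternate; but it has [b] in both [ɣiŋobe] and [ɣiŋob].
Therefore /p/ is basic and [b] is derived by intervocalic voicing (voiceless stops become voiced between vowels).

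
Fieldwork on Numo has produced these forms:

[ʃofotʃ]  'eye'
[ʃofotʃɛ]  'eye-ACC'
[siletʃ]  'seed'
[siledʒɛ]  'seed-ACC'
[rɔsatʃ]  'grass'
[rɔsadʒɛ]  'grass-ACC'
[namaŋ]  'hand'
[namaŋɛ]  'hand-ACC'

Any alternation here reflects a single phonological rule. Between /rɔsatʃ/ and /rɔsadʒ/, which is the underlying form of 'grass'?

In [rɔsatʃ] and [rɔsadʒɛ] the final segment of 'grass' alternates: [tʃ] ~ [dʒ].
The stem 'eye' ([ʃofotʃ], [ʃofotʃɛ]) shows [tʃ] unchanged in both environments, so [tʃ] cannot be basic with [dʒ] derived before the ACC suffix.
The underlying segment must be /dʒ/; voiced obstruents become voiceless word-finally, yielding [tʃ] there.

/rɔsadʒ/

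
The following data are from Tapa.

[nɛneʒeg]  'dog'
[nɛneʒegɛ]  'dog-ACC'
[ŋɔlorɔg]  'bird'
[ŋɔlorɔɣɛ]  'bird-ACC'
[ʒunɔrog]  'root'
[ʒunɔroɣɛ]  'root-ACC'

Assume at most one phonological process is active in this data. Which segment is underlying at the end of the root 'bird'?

In [ŋɔlorɔg] and [ŋɔlorɔɣɛ] the final segment of 'bird' alternates: [g] ~ [ɣ].
Compare 'dog', with invariant [g] in [nɛneʒeg] and [nɛneʒegɛ]: an analysis with underlying /g/ and a rule producing [ɣ] before the ACC suffix would wrongly predict alternation here too.
The underlying segment must be /ɣ/; voiced fricatives become stops word-finally, yielding [g] there.

/ɣ/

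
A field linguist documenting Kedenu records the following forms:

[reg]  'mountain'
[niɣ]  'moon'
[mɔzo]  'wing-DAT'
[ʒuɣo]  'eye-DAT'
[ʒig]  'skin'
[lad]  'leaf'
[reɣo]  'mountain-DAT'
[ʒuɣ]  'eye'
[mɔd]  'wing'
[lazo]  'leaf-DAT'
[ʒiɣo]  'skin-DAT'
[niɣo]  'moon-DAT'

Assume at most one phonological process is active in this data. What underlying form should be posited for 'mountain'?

The stem for 'mountain' ends in [ɣ] in [reɣo] but [g] in [reg].
If /ɣ/ were underlying and a rule turned it into [g] in isolation, 'moon' would also alternate; but it has [ɣ] in both [niɣo] and [niɣ].
Therefore /g/ is basic and [ɣ] is derived by intervocalic spirantization (voiced stops become fricatives between vowels).
The underlying form of 'mountain' is therefore /reg/.

/reg/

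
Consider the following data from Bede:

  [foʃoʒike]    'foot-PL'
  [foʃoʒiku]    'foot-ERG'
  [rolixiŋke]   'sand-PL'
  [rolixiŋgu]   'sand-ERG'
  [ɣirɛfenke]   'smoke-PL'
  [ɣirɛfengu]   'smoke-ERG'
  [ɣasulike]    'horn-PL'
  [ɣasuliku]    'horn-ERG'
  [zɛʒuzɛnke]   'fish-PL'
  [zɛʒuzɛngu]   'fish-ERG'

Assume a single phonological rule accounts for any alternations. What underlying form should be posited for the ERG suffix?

/-gu/

The ERG morpheme has two allomorphs, [-gu] and [-ku].
The PL suffix, which begins with [k], is invariant after every stem; so [k] is not altered by any rule here.
So the underlying form is /-gu/, and voiced stops become voiceless after a vowel.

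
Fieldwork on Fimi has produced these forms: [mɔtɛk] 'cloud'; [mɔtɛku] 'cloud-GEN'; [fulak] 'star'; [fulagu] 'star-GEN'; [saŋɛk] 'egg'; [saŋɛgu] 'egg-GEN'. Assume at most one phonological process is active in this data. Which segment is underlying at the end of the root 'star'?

/g/

'star' shows [k] ~ [g] at the end of the stem ([fulak] vs [fulagu]).
If /k/ were underlying and a rule turned it into [g] before the GEN suffix, 'cloud' would also alternate; but it has [k] in both [mɔtɛk] and [mɔtɛku].
The underlying segment must be /g/; voiced obstruents become voiceless word-finally, yielding [k] there.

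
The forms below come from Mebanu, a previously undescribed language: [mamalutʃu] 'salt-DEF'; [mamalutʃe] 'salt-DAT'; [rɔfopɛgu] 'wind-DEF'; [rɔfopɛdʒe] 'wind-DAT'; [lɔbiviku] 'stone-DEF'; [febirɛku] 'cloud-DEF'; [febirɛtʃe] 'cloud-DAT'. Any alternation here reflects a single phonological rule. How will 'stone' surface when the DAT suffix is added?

[lɔbivitʃe]

The root 'cloud' surfaces as [febirɛku] and [febirɛtʃe], with a stem-final [k] ~ [tʃ] alternation.
Compare 'salt', with invariant [tʃ] in [mamalutʃu] and [mamalutʃe]: an analysis with underlying /tʃ/ and a rule producing [k] before the DEF suffix would wrongly predict alternation here too.
The underlying segment must be /k/; /k/ and /g/ become palato-alveolar [tʃ] and [dʒ] before a front vowel, yielding [tʃ] there.
The one attested form of 'stone', [lɔbiviku], shows underlying /lɔbivik/. Applying the same rule before a front vowel gives [lɔbivitʃe].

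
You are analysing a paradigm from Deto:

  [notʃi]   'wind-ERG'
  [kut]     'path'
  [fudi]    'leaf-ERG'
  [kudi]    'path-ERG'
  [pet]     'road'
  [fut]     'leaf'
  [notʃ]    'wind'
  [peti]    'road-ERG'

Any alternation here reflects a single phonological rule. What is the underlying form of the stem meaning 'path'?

/kud/

The root 'path' surfaces as [kudi] and [kut], with a stem-final [d] ~ [t] alternation.
Compare 'road', with invariant [t] in [peti] and [pet]: an analysis with underlying /t/ and a rule producing [d] before the ERG suffix would wrongly predict alternation here too.
So /d/ is underlying, and a rule of word-final obstruent devoicing — voiced obstruents become voiceless word-finally — gives [t].
The underlying form of 'path' is therefore /kud/.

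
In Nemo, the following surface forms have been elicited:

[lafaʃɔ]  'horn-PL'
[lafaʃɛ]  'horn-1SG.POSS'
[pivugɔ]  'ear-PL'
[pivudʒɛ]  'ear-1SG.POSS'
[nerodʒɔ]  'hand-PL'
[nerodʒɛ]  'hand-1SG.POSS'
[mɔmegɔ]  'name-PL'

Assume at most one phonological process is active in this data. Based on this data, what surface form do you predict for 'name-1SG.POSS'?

'ear' shows [g] ~ [dʒ] at the end of the stem ([pivugɔ] vs [pivudʒɛ]).
The stem 'hand' ([nerodʒɔ], [nerodʒɛ]) shows [dʒ] unchanged in both environments, so [dʒ] cannot be basic with [g] derived before the PL suffix.
Therefore /g/ is basic and [dʒ] is derived by palatalization before a front vowel (/g/ becomes palato-alveolar [dʒ] before a front vowel).
From [mɔmegɔ] the stem 'name' is /mɔmeg/; before a front vowel this yields [mɔmedʒɛ].

[mɔmedʒɛ]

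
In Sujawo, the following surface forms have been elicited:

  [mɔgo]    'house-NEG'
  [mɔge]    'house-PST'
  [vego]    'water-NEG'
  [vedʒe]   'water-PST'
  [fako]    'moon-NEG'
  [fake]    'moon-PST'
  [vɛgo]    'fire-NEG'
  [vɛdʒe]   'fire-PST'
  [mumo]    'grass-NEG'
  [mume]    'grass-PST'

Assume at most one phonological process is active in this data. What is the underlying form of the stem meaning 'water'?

/vedʒ/

The root 'water' surfaces as [vego] and [vedʒe], with a stem-final [g] ~ [dʒ] alternation.
The stem 'house' ([mɔgo], [mɔge]) shows [g] unchanged in both environments, so [g] cannot be basic with [dʒ] derived before the PST suffix.
Therefore /dʒ/ is basic and [g] is derived by depalatalization (palato-alveolar /dʒ/ becomes [g] when no front vowel follows).
The underlying form of 'water' is therefore /vedʒ/.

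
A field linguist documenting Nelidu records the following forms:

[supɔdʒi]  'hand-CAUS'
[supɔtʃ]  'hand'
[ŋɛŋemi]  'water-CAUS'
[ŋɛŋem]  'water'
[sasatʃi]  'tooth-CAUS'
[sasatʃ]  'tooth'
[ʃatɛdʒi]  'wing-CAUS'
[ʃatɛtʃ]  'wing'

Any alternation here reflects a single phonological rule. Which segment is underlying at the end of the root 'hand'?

/dʒ/

'hand' shows [dʒ] ~ [tʃ] at the end of the stem ([supɔdʒi] vs [supɔtʃ]).
But 'tooth' keeps [tʃ] in both environments ([sasatʃi], [sasatʃ]), so there is no rule changing /tʃ/ to [dʒ] before the CAUS suffix.
The alternation reflects word-final obstruent devoicing: voiced obstruents become voiceless word-finally. /dʒ/ is underlying.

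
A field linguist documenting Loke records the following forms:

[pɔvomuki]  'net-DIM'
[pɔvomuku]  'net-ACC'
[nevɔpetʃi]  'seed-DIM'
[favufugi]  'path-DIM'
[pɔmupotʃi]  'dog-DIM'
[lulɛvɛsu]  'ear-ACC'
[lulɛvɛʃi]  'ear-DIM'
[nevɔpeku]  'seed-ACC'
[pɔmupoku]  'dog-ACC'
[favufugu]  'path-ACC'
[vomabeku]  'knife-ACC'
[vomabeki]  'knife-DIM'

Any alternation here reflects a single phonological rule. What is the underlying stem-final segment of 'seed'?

The root 'seed' surfaces as [nevɔpetʃi] and [nevɔpeku], with a stem-final [tʃ] ~ [k] alternation.
Compare 'knife', with invariant [k] in [vomabeki] and [vomabeku]: an analysis with underlying /k/ and a rule producing [tʃ] before the DIM suffix would wrongly predict alternation here too.
So /tʃ/ is underlying, and a rule of depalatalization — palato-alveolar /tʃ/ and /ʃ/ become [k] and [s] when no front vowel follows — gives [k].

/tʃ/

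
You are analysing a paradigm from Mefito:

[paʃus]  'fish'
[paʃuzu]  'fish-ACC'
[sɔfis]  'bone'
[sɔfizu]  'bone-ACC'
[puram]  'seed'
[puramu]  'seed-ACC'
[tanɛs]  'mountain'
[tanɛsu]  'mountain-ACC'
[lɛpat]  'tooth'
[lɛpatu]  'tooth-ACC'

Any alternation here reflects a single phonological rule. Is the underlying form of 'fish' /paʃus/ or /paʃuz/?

In [paʃus] and [paʃuzu] the final segment of 'fish' alternates: [s] ~ [z].
The stem 'mountain' ([tanɛs], [tanɛsu]) shows [s] unchanged in both environments, so [s] cannot be basic with [z] derived before the ACC suffix.
The alternation reflects word-final obstruent devoicing: voiced obstruents become voiceless word-finally. /z/ is underlying.

/paʃuz/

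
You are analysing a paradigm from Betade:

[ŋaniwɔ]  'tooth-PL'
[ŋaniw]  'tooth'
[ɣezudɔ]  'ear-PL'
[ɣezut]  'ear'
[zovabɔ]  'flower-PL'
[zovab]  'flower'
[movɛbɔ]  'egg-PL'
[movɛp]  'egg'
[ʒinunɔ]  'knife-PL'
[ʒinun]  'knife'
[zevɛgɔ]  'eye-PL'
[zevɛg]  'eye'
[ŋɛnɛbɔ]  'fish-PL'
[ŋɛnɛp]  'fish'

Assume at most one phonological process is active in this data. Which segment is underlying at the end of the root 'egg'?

In [movɛbɔ] and [movɛp] the final segment of 'egg' alternates: [b] ~ [p].
Compare 'flower', with invariant [b] in [zovabɔ] and [zovab]: an analysis with underlying /b/ and a rule producing [p] in isolation would wrongly predict alternation here too.
The alternation reflects intervocalic voicing: voiceless stops become voiced between vowels. /p/ is underlying.

/p/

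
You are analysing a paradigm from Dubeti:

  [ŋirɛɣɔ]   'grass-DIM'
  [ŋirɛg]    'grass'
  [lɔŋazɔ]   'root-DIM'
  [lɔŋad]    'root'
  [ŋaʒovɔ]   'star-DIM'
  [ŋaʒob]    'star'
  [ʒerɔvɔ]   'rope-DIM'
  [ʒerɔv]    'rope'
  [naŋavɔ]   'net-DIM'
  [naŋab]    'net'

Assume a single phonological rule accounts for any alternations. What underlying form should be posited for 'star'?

The root 'star' surfaces as [ŋaʒovɔ] and [ŋaʒob], with a stem-final [v] ~ [b] alternation.
The stem 'rope' ([ʒerɔvɔ], [ʒerɔv]) shows [v] unchanged in both environments, so [v] cannot be basic with [b] derived in isolation.
The underlying segment must be /b/; voiced stops become fricatives between vowels, yielding [v] there.
So 'star' = /ŋaʒob/.

/ŋaʒob/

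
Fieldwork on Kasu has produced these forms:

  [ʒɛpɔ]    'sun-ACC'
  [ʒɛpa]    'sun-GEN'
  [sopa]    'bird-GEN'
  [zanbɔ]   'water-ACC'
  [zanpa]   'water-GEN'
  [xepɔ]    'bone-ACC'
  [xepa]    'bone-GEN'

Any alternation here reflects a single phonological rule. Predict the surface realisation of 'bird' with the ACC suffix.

[sopɔ]

The ACC suffix surfaces as [-bɔ] and [-pɔ], depending on the final segment of the stem.
The GEN suffix, which begins with [p], is invariant after every stem; so [p] is not altered by any rule here.
So the underlying form is /-bɔ/, and voiced stops become voiceless after a vowel.
After 'bird', which ends in a vowel, the suffix surfaces as [-pɔ], giving [sopɔ].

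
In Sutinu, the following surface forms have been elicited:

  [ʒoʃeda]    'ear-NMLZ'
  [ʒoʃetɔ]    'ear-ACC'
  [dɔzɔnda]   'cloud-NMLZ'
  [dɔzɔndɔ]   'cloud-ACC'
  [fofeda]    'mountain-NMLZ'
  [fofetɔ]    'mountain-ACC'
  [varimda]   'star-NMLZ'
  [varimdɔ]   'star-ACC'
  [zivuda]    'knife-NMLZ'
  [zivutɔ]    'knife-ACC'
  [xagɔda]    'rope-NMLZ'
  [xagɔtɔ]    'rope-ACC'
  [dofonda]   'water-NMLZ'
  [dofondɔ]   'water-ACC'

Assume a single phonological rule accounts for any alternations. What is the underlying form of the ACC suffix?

/-tɔ/

The ACC suffix surfaces as [-dɔ] and [-tɔ], depending on the final segment of the stem.
The NMLZ suffix, which begins with [d], is invariant after every stem; so [d] is not altered by any rule here.
So the underlying form is /-tɔ/, and voiceless stops become voiced after a nasal.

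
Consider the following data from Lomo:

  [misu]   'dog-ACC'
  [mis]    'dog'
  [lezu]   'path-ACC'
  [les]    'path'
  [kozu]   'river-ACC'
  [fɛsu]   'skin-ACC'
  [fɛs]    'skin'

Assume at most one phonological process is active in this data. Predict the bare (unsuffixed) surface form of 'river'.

'path' shows [z] ~ [s] at the end of the stem ([lezu] vs [les]).
The stem 'skin' ([fɛsu], [fɛs]) shows [s] unchanged in both environments, so [s] cannot be basic with [z] derived before the ACC suffix.
So /z/ is underlying, and a rule of word-final obstruent devoicing — voiced obstruents become voiceless word-finally — gives [s].
The one attested form of 'river', [kozu], shows underlying /koz/. Applying the same rule word-finally gives [kos].

[kos]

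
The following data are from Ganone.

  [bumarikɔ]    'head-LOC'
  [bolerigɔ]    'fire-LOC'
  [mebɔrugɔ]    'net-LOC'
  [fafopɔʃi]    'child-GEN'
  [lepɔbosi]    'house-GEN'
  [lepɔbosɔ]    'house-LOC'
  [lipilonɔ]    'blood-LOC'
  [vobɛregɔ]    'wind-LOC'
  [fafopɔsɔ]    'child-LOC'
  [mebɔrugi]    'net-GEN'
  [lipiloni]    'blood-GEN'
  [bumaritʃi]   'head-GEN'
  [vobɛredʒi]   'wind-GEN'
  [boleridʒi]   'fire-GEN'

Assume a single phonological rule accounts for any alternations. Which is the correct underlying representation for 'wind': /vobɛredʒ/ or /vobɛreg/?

/vobɛredʒ/

The stem for 'wind' ends in [g] in [vobɛregɔ] but [dʒ] in [vobɛredʒi].
But 'net' keeps [g] in both environments ([mebɔrugɔ], [mebɔrugi]), so there is no rule changing /g/ to [dʒ] before the GEN suffix.
The underlying segment must be /dʒ/; palato-alveolar /tʃ/, /dʒ/ and /ʃ/ become [k], [g] and [s] when no front vowel follows, yielding [g] there.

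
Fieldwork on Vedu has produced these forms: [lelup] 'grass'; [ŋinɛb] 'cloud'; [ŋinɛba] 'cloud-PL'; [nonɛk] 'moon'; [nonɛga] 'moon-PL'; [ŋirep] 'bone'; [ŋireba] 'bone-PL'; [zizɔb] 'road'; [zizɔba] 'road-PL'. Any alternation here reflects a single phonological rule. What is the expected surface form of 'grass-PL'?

[leluba]

'bone' shows [p] ~ [b] at the end of the stem ([ŋirep] vs [ŋireba]).
But 'road' keeps [b] in both environments ([zizɔb], [zizɔba]), so there is no rule changing /b/ to [p] in isolation.
The underlying segment must be /p/; voiceless stops become voiced between vowels, yielding [b] there.
From [lelup] the stem 'grass' is /lelup/; between vowels this yields [leluba].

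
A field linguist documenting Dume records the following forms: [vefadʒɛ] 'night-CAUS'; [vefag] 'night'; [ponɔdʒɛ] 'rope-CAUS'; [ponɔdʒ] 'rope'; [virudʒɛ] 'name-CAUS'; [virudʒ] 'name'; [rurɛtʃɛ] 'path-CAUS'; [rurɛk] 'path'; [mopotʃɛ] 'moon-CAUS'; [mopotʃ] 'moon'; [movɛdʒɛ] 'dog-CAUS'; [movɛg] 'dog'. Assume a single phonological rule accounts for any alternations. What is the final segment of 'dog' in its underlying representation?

/g/

In [movɛdʒɛ] and [movɛg] the final segment of 'dog' alternates: [dʒ] ~ [g].
But 'name' keeps [dʒ] in both environments ([virudʒɛ], [virudʒ]), so there is no rule changing /dʒ/ to [g] in isolation.
The alternation reflects palatalization before a front vowel: /k/ and /g/ become palato-alveolar [tʃ] and [dʒ] before a front vowel. /g/ is underlying.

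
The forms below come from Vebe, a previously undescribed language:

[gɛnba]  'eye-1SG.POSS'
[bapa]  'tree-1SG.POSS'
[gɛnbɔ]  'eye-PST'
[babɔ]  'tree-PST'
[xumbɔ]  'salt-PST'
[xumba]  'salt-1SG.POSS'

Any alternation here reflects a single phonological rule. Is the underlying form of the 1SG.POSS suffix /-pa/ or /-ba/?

/-pa/

The 1SG.POSS suffix surfaces as [-ba] and [-pa], depending on the final segment of the stem.
The PST suffix, which begins with [b], is invariant after every stem; so [b] is not altered by any rule here.
So the underlying form is /-pa/, and voiceless stops become voiced after a nasal.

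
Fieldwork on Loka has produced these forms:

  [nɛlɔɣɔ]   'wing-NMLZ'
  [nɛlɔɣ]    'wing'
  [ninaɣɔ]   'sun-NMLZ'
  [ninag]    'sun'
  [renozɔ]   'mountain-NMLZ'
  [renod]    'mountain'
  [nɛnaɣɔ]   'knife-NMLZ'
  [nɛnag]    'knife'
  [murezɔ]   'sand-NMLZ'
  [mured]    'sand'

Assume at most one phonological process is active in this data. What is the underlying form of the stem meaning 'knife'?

/nɛnag/

In [nɛnaɣɔ] and [nɛnag] the final segment of 'knife' alternates: [ɣ] ~ [g].
But 'wing' keeps [ɣ] in both environments ([nɛlɔɣɔ], [nɛlɔɣ]), so there is no rule changing /ɣ/ to [g] in isolation.
So /g/ is underlying, and a rule of intervocalic spirantization — voiced stops become fricatives between vowels — gives [ɣ].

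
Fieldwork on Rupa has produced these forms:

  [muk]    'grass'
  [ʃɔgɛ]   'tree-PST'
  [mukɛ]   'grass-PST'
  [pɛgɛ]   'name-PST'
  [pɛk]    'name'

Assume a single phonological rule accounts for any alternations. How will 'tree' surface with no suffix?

In [pɛgɛ] and [pɛk] the final segment of 'name' alternates: [g] ~ [k].
Compare 'grass', with invariant [k] in [mukɛ] and [muk]: an analysis with underlying /k/ and a rule producing [g] before the PST suffix would wrongly predict alternation here too.
So /g/ is underlying, and a rule of word-final obstruent devoicing — voiced obstruents become voiceless word-finally — gives [k].
From [ʃɔgɛ] the stem 'tree' is /ʃɔg/; word-finally this yields [ʃɔk].

[ʃɔk]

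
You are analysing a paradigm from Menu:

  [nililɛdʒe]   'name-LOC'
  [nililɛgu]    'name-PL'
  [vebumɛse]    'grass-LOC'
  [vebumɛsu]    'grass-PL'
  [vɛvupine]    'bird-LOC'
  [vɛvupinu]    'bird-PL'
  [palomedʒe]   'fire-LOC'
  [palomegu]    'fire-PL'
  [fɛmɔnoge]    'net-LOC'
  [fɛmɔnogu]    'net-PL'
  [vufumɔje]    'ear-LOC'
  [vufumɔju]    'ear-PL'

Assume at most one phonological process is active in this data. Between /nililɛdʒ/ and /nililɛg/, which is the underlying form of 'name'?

'name' shows [dʒ] ~ [g] at the end of the stem ([nililɛdʒe] vs [nililɛgu]).
But 'net' keeps [g] in both environments ([fɛmɔnoge], [fɛmɔnogu]), so there is no rule changing /g/ to [dʒ] before the LOC suffix.
So /dʒ/ is underlying, and a rule of depalatalization — palato-alveolar /dʒ/ becomes [g] when no front vowel follows — gives [g].

/nililɛdʒ/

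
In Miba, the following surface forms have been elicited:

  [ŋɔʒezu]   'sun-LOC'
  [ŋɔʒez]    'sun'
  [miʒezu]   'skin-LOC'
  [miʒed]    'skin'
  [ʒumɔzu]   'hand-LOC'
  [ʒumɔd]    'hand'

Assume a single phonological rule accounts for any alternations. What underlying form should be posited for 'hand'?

/ʒumɔd/

The stem for 'hand' ends in [z] in [ʒumɔzu] but [d] in [ʒumɔd].
Compare 'sun', with invariant [z] in [ŋɔʒezu] and [ŋɔʒez]: an analysis with underlying /z/ and a rule producing [d] in isolation would wrongly predict alternation here too.
The alternation reflects intervocalic spirantization: voiced stops become fricatives between vowels. /d/ is underlying.
The underlying form of 'hand' is therefore /ʒumɔd/.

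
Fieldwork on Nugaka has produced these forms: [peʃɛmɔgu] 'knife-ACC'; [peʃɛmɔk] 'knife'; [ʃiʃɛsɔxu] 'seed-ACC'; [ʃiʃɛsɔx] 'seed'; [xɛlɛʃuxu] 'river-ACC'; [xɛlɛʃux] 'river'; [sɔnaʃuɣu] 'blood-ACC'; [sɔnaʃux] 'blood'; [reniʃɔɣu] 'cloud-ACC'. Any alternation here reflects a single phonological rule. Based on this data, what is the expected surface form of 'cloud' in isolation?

'blood' shows [ɣ] ~ [x] at the end of the stem ([sɔnaʃuɣu] vs [sɔnaʃux]).
But 'river' keeps [x] in both environments ([xɛlɛʃuxu], [xɛlɛʃux]), so there is no rule changing /x/ to [ɣ] before the ACC suffix.
The underlying segment must be /ɣ/; voiced obstruents become voiceless word-finally, yielding [x] there.
From [reniʃɔɣu] the stem 'cloud' is /reniʃɔɣ/; word-finally this yields [reniʃɔx].

[reniʃɔx]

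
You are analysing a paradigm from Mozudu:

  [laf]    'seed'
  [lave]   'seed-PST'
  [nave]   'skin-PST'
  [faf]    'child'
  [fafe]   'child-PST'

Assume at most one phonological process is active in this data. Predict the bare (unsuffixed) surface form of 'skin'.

[naf]

In [laf] and [lave] the final segment of 'seed' alternates: [f] ~ [v].
If /f/ were underlying and a rule turned it into [v] before the PST suffix, 'child' would also alternate; but it has [f] in both [faf] and [fafe].
The alternation reflects word-final obstruent devoicing: voiced obstruents become voiceless word-finally. /v/ is underlying.
The one attested form of 'skin', [nave], shows underlying /nav/. Applying the same rule word-finally gives [naf].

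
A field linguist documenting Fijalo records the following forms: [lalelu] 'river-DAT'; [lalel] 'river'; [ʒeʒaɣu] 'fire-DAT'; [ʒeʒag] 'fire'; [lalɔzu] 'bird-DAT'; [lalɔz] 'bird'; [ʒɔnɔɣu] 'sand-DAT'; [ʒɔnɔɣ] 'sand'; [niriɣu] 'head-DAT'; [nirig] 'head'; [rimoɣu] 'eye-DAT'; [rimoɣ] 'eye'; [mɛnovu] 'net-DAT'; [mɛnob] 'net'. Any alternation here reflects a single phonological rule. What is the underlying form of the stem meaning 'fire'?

/ʒeʒag/

In [ʒeʒaɣu] and [ʒeʒag] the final segment of 'fire' alternates: [ɣ] ~ [g].
The stem 'sand' ([ʒɔnɔɣu], [ʒɔnɔɣ]) shows [ɣ] unchanged in both environments, so [ɣ] cannot be basic with [g] derived in isolation.
Therefore /g/ is basic and [ɣ] is derived by intervocalic spirantization (voiced stops become fricatives between vowels).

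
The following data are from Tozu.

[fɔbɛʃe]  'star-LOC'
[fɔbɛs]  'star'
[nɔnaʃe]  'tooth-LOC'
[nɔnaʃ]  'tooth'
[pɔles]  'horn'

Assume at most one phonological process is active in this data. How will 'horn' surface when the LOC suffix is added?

[pɔleʃe]

The stem for 'star' ends in [ʃ] in [fɔbɛʃe] but [s] in [fɔbɛs].
Compare 'tooth', with invariant [ʃ] in [nɔnaʃe] and [nɔnaʃ]: an analysis with underlying /ʃ/ and a rule producing [s] in isolation would wrongly predict alternation here too.
The alternation reflects palatalization before a front vowel: /s/ becomes palato-alveolar [ʃ] before a front vowel. /s/ is underlying.
From [pɔles] the stem 'horn' is /pɔles/; before a front vowel this yields [pɔleʃe].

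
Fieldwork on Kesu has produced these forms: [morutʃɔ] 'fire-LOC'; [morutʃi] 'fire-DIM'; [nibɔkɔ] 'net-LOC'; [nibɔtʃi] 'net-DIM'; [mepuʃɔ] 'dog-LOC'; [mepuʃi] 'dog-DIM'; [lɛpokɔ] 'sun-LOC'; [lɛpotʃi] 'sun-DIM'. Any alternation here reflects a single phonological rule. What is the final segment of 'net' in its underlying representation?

'net' shows [k] ~ [tʃ] at the end of the stem ([nibɔkɔ] vs [nibɔtʃi]).
If /tʃ/ were underlying and a rule turned it into [k] before the LOC suffix, 'fire' would also alternate; but it has [tʃ] in both [morutʃɔ] and [morutʃi].
The underlying segment must be /k/; /k/ becomes palato-alveolar [tʃ] before a front vowel, yielding [tʃ] there.

/k/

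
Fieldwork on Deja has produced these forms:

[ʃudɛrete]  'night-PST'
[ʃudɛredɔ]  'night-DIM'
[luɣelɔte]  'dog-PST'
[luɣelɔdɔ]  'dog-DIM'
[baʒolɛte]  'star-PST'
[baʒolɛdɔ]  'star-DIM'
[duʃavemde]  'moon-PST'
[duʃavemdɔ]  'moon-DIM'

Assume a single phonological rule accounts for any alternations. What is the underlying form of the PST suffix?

The PST morpheme has two allomorphs, [-de] and [-te].
By contrast the DIM suffix keeps its initial [d] throughout — that segment must be underlying.
The PST suffix is therefore /-te/ underlyingly, with post-nasal voicing: voiceless stops become voiced after a nasal.

/-te/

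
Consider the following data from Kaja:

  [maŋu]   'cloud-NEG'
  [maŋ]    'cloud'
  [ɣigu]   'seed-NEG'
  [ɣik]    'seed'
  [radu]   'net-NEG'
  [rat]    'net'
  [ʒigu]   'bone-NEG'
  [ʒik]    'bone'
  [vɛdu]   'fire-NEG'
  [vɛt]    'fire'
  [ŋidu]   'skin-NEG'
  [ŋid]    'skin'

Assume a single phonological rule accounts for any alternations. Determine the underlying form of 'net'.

/rat/

The root 'net' surfaces as [radu] and [rat], with a stem-final [d] ~ [t] alternation.
But 'skin' keeps [d] in both environments ([ŋidu], [ŋid]), so there is no rule changing /d/ to [t] in isolation.
Therefore /t/ is basic and [d] is derived by intervocalic voicing (voiceless stops become voiced between vowels).
The underlying form of 'net' is therefore /rat/.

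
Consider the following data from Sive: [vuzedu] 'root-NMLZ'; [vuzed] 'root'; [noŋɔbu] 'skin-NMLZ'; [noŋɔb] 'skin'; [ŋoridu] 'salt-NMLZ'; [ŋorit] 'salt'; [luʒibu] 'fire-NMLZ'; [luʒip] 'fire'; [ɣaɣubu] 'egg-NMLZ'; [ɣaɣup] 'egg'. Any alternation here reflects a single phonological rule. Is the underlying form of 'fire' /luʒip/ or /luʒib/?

In [luʒibu] and [luʒip] the final segment of 'fire' alternates: [b] ~ [p].
Compare 'skin', with invariant [b] in [noŋɔbu] and [noŋɔb]: an analysis with underlying /b/ and a rule producing [p] in isolation would wrongly predict alternation here too.
The alternation reflects intervocalic voicing: voiceless stops become voiced between vowels. /p/ is underlying.

/luʒip/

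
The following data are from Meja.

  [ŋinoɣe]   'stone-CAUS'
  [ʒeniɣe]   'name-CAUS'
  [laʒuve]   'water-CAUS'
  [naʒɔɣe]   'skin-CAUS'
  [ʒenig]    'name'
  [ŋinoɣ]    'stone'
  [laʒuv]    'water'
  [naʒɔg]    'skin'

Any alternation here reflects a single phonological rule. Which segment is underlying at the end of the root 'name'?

/g/

In [ʒenig] and [ʒeniɣe] the final segment of 'name' alternates: [g] ~ [ɣ].
If /ɣ/ were underlying and a rule turned it into [g] in isolation, 'stone' would also alternate; but it has [ɣ] in both [ŋinoɣ] and [ŋinoɣe].
The alternation reflects intervocalic spirantization: voiced stops become fricatives between vowels. /g/ is underlying.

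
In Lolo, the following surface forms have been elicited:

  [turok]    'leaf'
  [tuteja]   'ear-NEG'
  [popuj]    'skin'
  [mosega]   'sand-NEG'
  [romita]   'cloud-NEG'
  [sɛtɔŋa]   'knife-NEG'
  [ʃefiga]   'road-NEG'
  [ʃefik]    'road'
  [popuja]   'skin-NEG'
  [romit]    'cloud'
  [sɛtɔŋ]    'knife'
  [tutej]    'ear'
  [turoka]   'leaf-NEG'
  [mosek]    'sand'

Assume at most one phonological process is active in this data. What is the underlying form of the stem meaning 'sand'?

/moseg/

'sand' shows [g] ~ [k] at the end of the stem ([mosega] vs [mosek]).
The stem 'leaf' ([turoka], [turok]) shows [k] unchanged in both environments, so [k] cannot be basic with [g] derived before the NEG suffix.
The alternation reflects word-final obstruent devoicing: voiced obstruents become voiceless word-finally. /g/ is underlying.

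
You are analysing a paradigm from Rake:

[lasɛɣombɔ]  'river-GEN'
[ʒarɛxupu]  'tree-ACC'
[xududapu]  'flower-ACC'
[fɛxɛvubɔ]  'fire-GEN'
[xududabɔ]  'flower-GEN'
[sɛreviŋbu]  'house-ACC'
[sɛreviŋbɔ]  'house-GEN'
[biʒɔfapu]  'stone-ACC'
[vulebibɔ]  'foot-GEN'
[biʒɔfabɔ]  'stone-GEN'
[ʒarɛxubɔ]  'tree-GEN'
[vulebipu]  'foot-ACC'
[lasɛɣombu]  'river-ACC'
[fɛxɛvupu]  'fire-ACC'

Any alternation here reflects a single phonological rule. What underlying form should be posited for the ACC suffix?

/-pu/

The ACC morpheme has two allomorphs, [-bu] and [-pu].
By contrast the GEN suffix keeps its initial [b] throughout — that segment must be underlying.
So the underlying form is /-pu/, and voiceless stops become voiced after a nasal.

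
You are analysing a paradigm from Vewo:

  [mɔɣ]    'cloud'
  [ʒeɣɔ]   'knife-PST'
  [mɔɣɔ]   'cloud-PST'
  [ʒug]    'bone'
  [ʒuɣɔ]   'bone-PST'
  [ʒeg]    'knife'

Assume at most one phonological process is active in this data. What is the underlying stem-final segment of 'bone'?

The root 'bone' surfaces as [ʒuɣɔ] and [ʒug], with a stem-final [ɣ] ~ [g] alternation.
Compare 'cloud', with invariant [ɣ] in [mɔɣɔ] and [mɔɣ]: an analysis with underlying /ɣ/ and a rule producing [g] in isolation would wrongly predict alternation here too.
So /g/ is underlying, and a rule of intervocalic spirantization — voiced stops become fricatives between vowels — gives [ɣ].

/g/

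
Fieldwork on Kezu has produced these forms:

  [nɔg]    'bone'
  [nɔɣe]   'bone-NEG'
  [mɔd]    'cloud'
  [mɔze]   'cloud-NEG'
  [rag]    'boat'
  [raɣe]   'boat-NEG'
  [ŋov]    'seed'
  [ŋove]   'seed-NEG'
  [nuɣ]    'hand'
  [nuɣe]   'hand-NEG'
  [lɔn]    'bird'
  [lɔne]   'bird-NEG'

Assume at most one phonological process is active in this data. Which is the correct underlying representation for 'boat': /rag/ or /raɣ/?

The root 'boat' surfaces as [rag] and [raɣe], with a stem-final [g] ~ [ɣ] alternation.
The stem 'hand' ([nuɣ], [nuɣe]) shows [ɣ] unchanged in both environments, so [ɣ] cannot be basic with [g] derived in isolation.
So /g/ is underlying, and a rule of intervocalic spirantization — voiced stops become fricatives between vowels — gives [ɣ].

/rag/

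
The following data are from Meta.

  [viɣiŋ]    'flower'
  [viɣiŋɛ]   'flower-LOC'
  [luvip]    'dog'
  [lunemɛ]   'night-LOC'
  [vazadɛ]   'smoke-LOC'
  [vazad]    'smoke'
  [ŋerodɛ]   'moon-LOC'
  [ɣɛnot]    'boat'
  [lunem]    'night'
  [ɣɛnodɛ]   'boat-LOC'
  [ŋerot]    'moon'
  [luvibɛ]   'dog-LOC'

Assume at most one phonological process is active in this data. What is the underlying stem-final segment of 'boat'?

The stem for 'boat' ends in [t] in [ɣɛnot] but [d] in [ɣɛnodɛ].
The stem 'smoke' ([vazad], [vazadɛ]) shows [d] unchanged in both environments, so [d] cannot be basic with [t] derived in isolation.
So /t/ is underlying, and a rule of intervocalic voicing — voiceless stops become voiced between vowels — gives [d].

/t/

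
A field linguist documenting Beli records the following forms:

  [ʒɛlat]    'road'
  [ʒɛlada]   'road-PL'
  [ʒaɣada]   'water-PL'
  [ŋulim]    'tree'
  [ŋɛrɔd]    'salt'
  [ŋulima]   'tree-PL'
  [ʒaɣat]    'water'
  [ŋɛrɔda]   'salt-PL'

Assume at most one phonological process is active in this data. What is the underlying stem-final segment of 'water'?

In [ʒaɣat] and [ʒaɣada] the final segment of 'water' alternates: [t] ~ [d].
Compare 'salt', with invariant [d] in [ŋɛrɔd] and [ŋɛrɔda]: an analysis with underlying /d/ and a rule producing [t] in isolation would wrongly predict alternation here too.
The underlying segment must be /t/; voiceless stops become voiced between vowels, yielding [d] there.

/t/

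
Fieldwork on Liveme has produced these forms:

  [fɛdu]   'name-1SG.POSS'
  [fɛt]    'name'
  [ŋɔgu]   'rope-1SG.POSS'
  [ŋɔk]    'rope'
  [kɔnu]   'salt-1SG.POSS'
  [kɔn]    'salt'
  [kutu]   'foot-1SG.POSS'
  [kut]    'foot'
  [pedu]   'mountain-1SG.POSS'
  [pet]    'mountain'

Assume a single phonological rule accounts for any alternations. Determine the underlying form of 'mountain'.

The stem for 'mountain' ends in [d] in [pedu] but [t] in [pet].
Compare 'foot', with invariant [t] in [kutu] and [kut]: an analysis with underlying /t/ and a rule producing [d] before the 1SG.POSS suffix would wrongly predict alternation here too.
So /d/ is underlying, and a rule of word-final obstruent devoicing — voiced obstruents become voiceless word-finally — gives [t].

/ped/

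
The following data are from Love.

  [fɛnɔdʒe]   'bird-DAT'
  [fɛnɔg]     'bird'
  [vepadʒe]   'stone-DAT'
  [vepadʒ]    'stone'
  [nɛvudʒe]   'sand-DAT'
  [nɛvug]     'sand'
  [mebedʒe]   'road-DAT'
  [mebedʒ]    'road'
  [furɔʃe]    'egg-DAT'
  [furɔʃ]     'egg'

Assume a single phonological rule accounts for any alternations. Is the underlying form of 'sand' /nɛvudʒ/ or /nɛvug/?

/nɛvug/

'sand' shows [dʒ] ~ [g] at the end of the stem ([nɛvudʒe] vs [nɛvug]).
If /dʒ/ were underlying and a rule turned it into [g] in isolation, 'stone' would also alternate; but it has [dʒ] in both [vepadʒe] and [vepadʒ].
So /g/ is underlying, and a rule of palatalization before a front vowel — /g/ becomes palato-alveolar [dʒ] before a front vowel — gives [dʒ].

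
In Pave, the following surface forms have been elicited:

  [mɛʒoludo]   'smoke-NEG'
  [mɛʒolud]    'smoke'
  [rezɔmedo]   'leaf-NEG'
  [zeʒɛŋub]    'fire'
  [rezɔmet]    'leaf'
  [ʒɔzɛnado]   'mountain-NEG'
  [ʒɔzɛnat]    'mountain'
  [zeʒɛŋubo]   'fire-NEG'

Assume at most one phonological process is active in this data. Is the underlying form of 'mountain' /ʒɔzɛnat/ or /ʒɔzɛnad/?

/ʒɔzɛnat/

'mountain' shows [d] ~ [t] at the end of the stem ([ʒɔzɛnado] vs [ʒɔzɛnat]).
But 'smoke' keeps [d] in both environments ([mɛʒoludo], [mɛʒolud]), so there is no rule changing /d/ to [t] in isolation.
So /t/ is underlying, and a rule of intervocalic voicing — voiceless stops become voiced between vowels — gives [d].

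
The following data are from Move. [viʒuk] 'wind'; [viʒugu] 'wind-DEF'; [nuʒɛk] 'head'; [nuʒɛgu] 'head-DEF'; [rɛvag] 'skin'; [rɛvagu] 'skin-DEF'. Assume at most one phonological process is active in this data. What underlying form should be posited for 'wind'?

The root 'wind' surfaces as [viʒuk] and [viʒugu], with a stem-final [k] ~ [g] alternation.
Compare 'skin', with invariant [g] in [rɛvag] and [rɛvagu]: an analysis with underlying /g/ and a rule producing [k] in isolation would wrongly predict alternation here too.
The alternation reflects intervocalic voicing: voiceless stops become voiced between vowels. /k/ is underlying.
Hence 'wind' is /viʒuk/ underlyingly.

/viʒuk/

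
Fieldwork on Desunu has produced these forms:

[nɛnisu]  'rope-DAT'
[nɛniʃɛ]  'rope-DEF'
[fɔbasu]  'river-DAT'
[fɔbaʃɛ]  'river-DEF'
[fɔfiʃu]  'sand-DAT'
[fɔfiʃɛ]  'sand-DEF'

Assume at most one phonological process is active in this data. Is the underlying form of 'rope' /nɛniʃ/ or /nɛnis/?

In [nɛnisu] and [nɛniʃɛ] the final segment of 'rope' alternates: [s] ~ [ʃ].
If /ʃ/ were underlying and a rule turned it into [s] before the DAT suffix, 'sand' would also alternate; but it has [ʃ] in both [fɔfiʃu] and [fɔfiʃɛ].
The underlying segment must be /s/; /s/ becomes palato-alveolar [ʃ] before a front vowel, yielding [ʃ] there.

/nɛnis/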